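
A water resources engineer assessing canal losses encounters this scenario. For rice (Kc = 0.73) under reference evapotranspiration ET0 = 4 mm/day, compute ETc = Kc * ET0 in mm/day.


ETc = Kc * ET0
    = 0.73 * 4
    = 2.92 mm/day


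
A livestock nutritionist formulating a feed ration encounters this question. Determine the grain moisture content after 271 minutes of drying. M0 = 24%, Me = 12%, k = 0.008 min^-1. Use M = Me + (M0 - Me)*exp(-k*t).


M = Me + (M0 - Me) * e^(-k*t)
  = 12 + (24 - 12) * e^(-0.008*271)
  = 12 + 12 * e^(-2.168)
  = 12 + 12 * 0.11441
  = 12 + 1.3729
  = 13.37%


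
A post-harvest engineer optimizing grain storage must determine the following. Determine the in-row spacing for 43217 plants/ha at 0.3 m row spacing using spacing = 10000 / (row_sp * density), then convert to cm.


spacing = 10000 / (row_sp * density)
        = 10000 / (0.3 * 43217)
        = 10000 / 12965.10
        = 0.77130 m = 77.13 cm


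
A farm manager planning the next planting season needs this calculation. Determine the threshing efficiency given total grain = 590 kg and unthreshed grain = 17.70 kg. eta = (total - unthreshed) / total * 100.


eta = (total - unthreshed) / total * 100
    = (590 - 17.70) / 590 * 100
    = 572.30 / 590 * 100
    = 97%


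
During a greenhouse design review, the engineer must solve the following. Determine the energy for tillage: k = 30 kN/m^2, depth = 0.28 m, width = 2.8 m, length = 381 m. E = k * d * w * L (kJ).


E = k * d * w * L
  = 30 * 0.28 * 2.8 * 381
  = 8961.12 kJ


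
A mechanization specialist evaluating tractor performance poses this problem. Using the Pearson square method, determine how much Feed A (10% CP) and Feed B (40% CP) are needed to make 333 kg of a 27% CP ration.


parts_A = CP_b - target = 40 - 27 = 13
parts_B = target - CP_a = 27 - 10 = 17
total_parts = 13 + 17 = 30
Feed A = 333 * 13 / 30 = 144.30 kg
Feed B = 333 * 17 / 30 = 188.70 kg

144.30 kg


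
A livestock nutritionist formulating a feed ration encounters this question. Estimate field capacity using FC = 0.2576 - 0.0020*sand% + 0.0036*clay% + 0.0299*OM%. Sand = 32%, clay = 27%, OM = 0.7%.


FC = 0.2576 - 0.0020*32 + 0.0036*27 + 0.0299*0.7
   = 0.2576 - 0.0640 + 0.0972 + 0.0209
   = 0.3117


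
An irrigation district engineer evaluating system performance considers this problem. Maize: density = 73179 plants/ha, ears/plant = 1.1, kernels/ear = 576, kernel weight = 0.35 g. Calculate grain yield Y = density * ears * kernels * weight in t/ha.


Y = density * ears * kernels * kw
  = 73179 * 1.1 * 576 * 0.35 g/ha
  = 16228175.04 g/ha
  = 16228.18 kg/ha = 16.23 t/ha


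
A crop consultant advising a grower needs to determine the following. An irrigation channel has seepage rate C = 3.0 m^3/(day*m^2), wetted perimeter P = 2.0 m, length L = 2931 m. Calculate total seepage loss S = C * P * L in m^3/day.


S = C * P * L
  = 3.0 * 2.0 * 2931
  = 17586 m^3/day


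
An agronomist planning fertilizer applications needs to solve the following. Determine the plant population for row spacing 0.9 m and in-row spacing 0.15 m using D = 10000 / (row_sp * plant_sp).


D = 10000 / (row_sp * plant_sp)
  = 10000 / (0.9 * 0.15)
  = 10000 / 0.1350
  = 74074.07 plants/ha


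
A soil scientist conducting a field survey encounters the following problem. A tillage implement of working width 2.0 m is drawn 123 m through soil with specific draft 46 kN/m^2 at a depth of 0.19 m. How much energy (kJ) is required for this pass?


E = k * d * w * L
  = 46 * 0.19 * 2.0 * 123
  = 2150.04 kJ


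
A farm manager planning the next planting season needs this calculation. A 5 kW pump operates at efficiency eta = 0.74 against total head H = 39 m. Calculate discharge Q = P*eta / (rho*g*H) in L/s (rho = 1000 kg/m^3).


Q = (P * 1000 * eta) / (rho * g * H)
  = (5 * 1000 * 0.74) / (1000 * 9.81 * 39)
  = 3700 / 382590
  = 0.00967 m^3/s = 9.67 L/s


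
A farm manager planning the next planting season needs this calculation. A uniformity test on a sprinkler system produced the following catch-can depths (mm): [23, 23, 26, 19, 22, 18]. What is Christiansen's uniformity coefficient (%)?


xbar = 131 / 6 = 21.833
sum|xi - xbar| = 13.333
CU = 100 * (1 - 13.333 / (6 * 21.833))
   = 100 * (1 - 0.1018)
   = 89.82%


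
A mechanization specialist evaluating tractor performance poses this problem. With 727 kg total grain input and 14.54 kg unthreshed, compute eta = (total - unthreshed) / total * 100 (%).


eta = (total - unthreshed) / total * 100
    = (727 - 14.54) / 727 * 100
    = 712.46 / 727 * 100
    = 98%


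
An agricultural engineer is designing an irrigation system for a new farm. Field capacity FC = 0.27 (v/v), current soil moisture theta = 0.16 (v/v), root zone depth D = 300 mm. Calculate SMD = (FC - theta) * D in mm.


SMD = (FC - theta) * D
    = (0.27 - 0.16) * 300
    = 0.110 * 300
    = 33 mm


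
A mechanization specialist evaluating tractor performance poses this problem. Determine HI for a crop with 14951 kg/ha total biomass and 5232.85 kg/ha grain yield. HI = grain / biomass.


HI = grain_yield / biomass
   = 5232.85 / 14951
   = 0.35


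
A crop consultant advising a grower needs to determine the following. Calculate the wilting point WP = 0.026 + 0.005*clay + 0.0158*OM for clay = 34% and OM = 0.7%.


WP = 0.026 + 0.005*34 + 0.0158*0.7
   = 0.026 + 0.1700 + 0.0111
   = 0.2071


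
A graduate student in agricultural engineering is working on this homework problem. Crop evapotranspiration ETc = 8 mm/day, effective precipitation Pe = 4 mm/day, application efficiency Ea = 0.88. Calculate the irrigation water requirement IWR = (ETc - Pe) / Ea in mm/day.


IWR = (ETc - Pe) / Ea
    = (8 - 4) / 0.88
    = 4 / 0.88
    = 4.55 mm/day


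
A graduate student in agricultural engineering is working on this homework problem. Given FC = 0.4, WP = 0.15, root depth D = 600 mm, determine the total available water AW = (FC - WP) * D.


AW = (FC - WP) * D
   = (0.4 - 0.15) * 600
   = 0.25 * 600
   = 150 mm


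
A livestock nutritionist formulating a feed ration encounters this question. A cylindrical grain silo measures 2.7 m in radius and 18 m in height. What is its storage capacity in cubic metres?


V = pi * r^2 * h
  = pi * 2.7^2 * 18
  = pi * 7.29 * 18
  = 412.24 m^3


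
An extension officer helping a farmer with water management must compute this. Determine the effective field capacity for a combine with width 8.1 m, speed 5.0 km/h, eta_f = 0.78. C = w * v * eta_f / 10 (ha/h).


C = w * v * eta_f / 10
  = 8.1 * 5.0 * 0.78 / 10
  = 31.59 / 10
  = 3.16 ha/h


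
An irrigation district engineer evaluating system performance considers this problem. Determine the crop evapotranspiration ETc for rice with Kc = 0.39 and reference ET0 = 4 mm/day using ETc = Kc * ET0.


ETc = Kc * ET0
    = 0.39 * 4
    = 1.56 mm/day


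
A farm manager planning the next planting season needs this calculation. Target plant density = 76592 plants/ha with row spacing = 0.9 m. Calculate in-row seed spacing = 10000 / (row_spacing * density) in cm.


spacing = 10000 / (row_sp * density)
        = 10000 / (0.9 * 76592)
        = 10000 / 68932.80
        = 0.14507 m = 14.51 cm


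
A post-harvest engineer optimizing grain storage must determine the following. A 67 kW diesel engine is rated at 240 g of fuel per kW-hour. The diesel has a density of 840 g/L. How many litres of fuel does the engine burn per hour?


FC = P * BSFC / rho_fuel
   = 67 * 240 / 840
   = 16080 / 840
   = 19.14 L/h


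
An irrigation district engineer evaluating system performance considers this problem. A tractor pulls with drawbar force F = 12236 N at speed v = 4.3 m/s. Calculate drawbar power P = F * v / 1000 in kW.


P = F * v / 1000
  = 12236 * 4.3 / 1000
  = 52614.80 / 1000
  = 52.61 kW


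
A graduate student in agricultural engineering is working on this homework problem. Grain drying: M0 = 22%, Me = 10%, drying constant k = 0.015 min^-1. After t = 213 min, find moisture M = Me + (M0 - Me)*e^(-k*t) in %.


M = Me + (M0 - Me) * e^(-k*t)
  = 10 + (22 - 10) * e^(-0.015*213)
  = 10 + 12 * e^(-3.195)
  = 10 + 12 * 0.04097
  = 10 + 0.4916
  = 10.49%


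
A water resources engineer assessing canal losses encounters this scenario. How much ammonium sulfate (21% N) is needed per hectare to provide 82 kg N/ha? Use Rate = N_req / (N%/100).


Rate = N_required / (N_content / 100)
     = 82 / (21 / 100)
     = 82 / 0.21
     = 390.48 kg/ha


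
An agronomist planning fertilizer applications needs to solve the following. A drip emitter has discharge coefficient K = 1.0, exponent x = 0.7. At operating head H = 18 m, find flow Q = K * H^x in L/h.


Q = K * H^x
  = 1.0 * 18^0.7
  = 1.0 * 7.5629
  = 7.56 L/h


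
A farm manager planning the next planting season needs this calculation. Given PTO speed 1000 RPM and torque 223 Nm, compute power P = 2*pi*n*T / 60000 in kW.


P = 2*pi*n*T / 60000
  = 2*pi * 1000 * 223 / 60000
  = 1401150.32 / 60000
  = 23.35 kW


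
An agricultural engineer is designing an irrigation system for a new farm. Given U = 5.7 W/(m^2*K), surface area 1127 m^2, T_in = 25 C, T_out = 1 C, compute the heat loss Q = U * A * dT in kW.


dT = 25 - (1) = 24 K
Q = U * A * dT
  = 5.7 * 1127 * 24
  = 154173.60 W = 154.17 kW


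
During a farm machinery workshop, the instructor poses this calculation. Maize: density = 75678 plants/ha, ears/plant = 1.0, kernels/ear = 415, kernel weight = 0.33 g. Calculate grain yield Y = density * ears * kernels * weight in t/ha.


Y = density * ears * kernels * kw
  = 75678 * 1.0 * 415 * 0.33 g/ha
  = 10364102.10 g/ha
  = 10364.10 kg/ha = 10.36 t/ha


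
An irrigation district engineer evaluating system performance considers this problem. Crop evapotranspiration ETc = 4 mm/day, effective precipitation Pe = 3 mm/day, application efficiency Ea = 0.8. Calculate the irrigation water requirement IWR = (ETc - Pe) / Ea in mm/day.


IWR = (ETc - Pe) / Ea
    = (4 - 3) / 0.8
    = 1 / 0.8
    = 1.25 mm/day


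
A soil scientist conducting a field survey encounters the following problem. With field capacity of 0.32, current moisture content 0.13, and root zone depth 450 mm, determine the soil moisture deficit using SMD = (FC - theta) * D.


SMD = (FC - theta) * D
    = (0.32 - 0.13) * 450
    = 0.190 * 450
    = 85.50 mm


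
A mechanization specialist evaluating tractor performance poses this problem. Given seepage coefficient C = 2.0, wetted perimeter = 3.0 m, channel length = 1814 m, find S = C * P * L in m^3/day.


S = C * P * L
  = 2.0 * 3.0 * 1814
  = 10884 m^3/day


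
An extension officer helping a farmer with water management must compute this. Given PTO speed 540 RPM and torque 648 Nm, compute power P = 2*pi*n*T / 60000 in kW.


P = 2*pi*n*T / 60000
  = 2*pi * 540 * 648 / 60000
  = 2198612.20 / 60000
  = 36.64 kW


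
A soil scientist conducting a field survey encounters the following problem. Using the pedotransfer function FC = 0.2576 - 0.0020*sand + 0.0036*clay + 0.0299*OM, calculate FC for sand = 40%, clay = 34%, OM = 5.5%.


FC = 0.2576 - 0.0020*40 + 0.0036*34 + 0.0299*5.5
   = 0.2576 - 0.0800 + 0.1224 + 0.1645
   = 0.4645


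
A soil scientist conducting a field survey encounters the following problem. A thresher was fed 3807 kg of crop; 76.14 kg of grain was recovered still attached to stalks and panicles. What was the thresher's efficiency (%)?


eta = (total - unthreshed) / total * 100
    = (3807 - 76.14) / 3807 * 100
    = 3730.86 / 3807 * 100
    = 98%


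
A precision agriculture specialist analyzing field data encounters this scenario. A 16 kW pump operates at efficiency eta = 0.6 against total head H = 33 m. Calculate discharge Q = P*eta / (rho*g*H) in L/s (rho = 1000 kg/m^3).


Q = (P * 1000 * eta) / (rho * g * H)
  = (16 * 1000 * 0.6) / (1000 * 9.81 * 33)
  = 9600 / 323730
  = 0.02965 m^3/s = 29.65 L/s


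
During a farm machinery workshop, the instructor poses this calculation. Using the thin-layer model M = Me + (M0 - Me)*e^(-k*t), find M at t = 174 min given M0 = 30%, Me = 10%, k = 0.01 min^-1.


M = Me + (M0 - Me) * e^(-k*t)
  = 10 + (30 - 10) * e^(-0.01*174)
  = 10 + 20 * e^(-1.740)
  = 10 + 20 * 0.17552
  = 10 + 3.5104
  = 13.51%


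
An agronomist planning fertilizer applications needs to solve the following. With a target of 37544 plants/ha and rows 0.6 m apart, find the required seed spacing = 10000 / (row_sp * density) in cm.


spacing = 10000 / (row_sp * density)
        = 10000 / (0.6 * 37544)
        = 10000 / 22526.40
        = 0.44392 m = 44.39 cm


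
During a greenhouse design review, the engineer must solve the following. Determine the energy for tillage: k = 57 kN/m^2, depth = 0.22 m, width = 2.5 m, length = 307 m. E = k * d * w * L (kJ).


E = k * d * w * L
  = 57 * 0.22 * 2.5 * 307
  = 9624.45 kJ


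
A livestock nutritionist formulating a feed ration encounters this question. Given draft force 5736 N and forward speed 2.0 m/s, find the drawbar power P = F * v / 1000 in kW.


P = F * v / 1000
  = 5736 * 2.0 / 1000
  = 11472 / 1000
  = 11.47 kW


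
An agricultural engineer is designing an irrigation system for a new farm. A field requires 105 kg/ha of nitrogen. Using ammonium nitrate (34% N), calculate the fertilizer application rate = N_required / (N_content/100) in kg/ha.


Rate = N_required / (N_content / 100)
     = 105 / (34 / 100)
     = 105 / 0.34
     = 308.82 kg/ha


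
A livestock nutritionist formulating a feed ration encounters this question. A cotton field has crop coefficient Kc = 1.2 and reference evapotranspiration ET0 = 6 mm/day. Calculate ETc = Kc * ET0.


ETc = Kc * ET0
    = 1.2 * 6
    = 7.20 mm/day


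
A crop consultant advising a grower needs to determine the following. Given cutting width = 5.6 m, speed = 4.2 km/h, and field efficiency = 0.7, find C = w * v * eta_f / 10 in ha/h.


C = w * v * eta_f / 10
  = 5.6 * 4.2 * 0.7 / 10
  = 16.46 / 10
  = 1.65 ha/h


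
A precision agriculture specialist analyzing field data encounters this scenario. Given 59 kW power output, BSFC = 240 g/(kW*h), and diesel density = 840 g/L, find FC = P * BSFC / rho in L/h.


FC = P * BSFC / rho_fuel
   = 59 * 240 / 840
   = 14160 / 840
   = 16.86 L/h


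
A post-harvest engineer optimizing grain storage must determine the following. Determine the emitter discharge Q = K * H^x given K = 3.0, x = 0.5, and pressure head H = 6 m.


Q = K * H^x
  = 3.0 * 6^0.5
  = 3.0 * 2.4495
  = 7.35 L/h


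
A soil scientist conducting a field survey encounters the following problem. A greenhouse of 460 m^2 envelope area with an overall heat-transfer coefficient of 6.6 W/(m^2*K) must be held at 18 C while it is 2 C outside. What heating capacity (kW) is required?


dT = 18 - (2) = 16 K
Q = U * A * dT
  = 6.6 * 460 * 16
  = 48576 W = 48.58 kW


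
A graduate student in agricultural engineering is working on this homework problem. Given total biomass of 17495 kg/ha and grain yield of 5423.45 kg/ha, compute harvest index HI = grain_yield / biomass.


HI = grain_yield / biomass
   = 5423.45 / 17495
   = 0.31


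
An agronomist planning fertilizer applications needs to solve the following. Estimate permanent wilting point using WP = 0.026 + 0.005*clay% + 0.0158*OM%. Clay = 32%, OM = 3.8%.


WP = 0.026 + 0.005*32 + 0.0158*3.8
   = 0.026 + 0.1600 + 0.0600
   = 0.2460


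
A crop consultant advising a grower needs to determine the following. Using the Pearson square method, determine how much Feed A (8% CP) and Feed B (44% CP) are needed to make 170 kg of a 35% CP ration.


parts_A = CP_b - target = 44 - 35 = 9
parts_B = target - CP_a = 35 - 8 = 27
total_parts = 9 + 27 = 36
Feed A = 170 * 9 / 36 = 42.50 kg
Feed B = 170 * 27 / 36 = 127.50 kg

42.50 kg


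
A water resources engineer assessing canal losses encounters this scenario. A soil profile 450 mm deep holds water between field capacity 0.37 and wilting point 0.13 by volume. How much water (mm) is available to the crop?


AW = (FC - WP) * D
   = (0.37 - 0.13) * 450
   = 0.24 * 450
   = 108 mm


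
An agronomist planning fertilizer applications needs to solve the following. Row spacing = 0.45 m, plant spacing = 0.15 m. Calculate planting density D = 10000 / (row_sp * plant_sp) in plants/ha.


D = 10000 / (row_sp * plant_sp)
  = 10000 / (0.45 * 0.15)
  = 10000 / 0.0675
  = 148148.15 plants/ha


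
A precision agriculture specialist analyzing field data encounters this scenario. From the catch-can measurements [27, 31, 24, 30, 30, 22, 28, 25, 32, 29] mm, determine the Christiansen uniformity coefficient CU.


xbar = 278 / 10 = 27.800
sum|xi - xbar| = 26.400
CU = 100 * (1 - 26.400 / (10 * 27.800))
   = 100 * (1 - 0.0950)
   = 90.50%


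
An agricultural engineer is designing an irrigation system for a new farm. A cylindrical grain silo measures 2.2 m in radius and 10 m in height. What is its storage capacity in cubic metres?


V = pi * r^2 * h
  = pi * 2.2^2 * 10
  = pi * 4.84 * 10
  = 152.05 m^3


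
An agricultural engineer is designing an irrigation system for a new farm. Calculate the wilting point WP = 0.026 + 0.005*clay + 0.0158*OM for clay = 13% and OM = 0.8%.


WP = 0.026 + 0.005*13 + 0.0158*0.8
   = 0.026 + 0.0650 + 0.0126
   = 0.1036


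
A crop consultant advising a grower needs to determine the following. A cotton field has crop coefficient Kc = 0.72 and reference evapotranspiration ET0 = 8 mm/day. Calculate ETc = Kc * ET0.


ETc = Kc * ET0
    = 0.72 * 8
    = 5.76 mm/day


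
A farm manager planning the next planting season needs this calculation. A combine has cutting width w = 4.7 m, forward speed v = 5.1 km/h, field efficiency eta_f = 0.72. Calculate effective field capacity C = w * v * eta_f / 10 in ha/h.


C = w * v * eta_f / 10
  = 4.7 * 5.1 * 0.72 / 10
  = 17.26 / 10
  = 1.73 ha/h


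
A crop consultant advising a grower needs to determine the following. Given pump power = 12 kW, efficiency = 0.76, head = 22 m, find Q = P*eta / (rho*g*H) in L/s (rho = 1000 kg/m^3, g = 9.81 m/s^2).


Q = (P * 1000 * eta) / (rho * g * H)
  = (12 * 1000 * 0.76) / (1000 * 9.81 * 22)
  = 9120 / 215820
  = 0.04226 m^3/s = 42.26 L/s


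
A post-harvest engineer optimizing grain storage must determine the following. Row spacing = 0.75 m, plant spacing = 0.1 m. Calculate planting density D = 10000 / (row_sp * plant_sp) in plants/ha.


D = 10000 / (row_sp * plant_sp)
  = 10000 / (0.75 * 0.1)
  = 10000 / 0.0750
  = 133333.33 plants/ha


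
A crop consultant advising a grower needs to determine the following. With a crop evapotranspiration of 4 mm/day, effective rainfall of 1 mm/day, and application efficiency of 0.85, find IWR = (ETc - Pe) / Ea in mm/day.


IWR = (ETc - Pe) / Ea
    = (4 - 1) / 0.85
    = 3 / 0.85
    = 3.53 mm/day


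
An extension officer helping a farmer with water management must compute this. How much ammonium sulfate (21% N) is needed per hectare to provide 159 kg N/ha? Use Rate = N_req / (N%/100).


Rate = N_required / (N_content / 100)
     = 159 / (21 / 100)
     = 159 / 0.21
     = 757.14 kg/ha


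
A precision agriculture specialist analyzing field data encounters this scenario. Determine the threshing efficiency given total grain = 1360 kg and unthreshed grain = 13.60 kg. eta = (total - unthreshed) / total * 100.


eta = (total - unthreshed) / total * 100
    = (1360 - 13.60) / 1360 * 100
    = 1346.40 / 1360 * 100
    = 99%


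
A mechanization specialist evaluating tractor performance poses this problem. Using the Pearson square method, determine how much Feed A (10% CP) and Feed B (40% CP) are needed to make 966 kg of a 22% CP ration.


parts_A = CP_b - target = 40 - 22 = 18
parts_B = target - CP_a = 22 - 10 = 12
total_parts = 18 + 12 = 30
Feed A = 966 * 18 / 30 = 579.60 kg
Feed B = 966 * 12 / 30 = 386.40 kg

579.60 kg


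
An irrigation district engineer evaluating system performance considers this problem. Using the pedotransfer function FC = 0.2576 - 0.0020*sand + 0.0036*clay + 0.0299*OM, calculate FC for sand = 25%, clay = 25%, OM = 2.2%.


FC = 0.2576 - 0.0020*25 + 0.0036*25 + 0.0299*2.2
   = 0.2576 - 0.0500 + 0.0900 + 0.0658
   = 0.3634


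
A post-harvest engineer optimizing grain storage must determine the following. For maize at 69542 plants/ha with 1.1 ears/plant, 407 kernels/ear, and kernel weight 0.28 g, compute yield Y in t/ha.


Y = density * ears * kernels * kw
  = 69542 * 1.1 * 407 * 0.28 g/ha
  = 8717506.95 g/ha
  = 8717.51 kg/ha = 8.72 t/ha


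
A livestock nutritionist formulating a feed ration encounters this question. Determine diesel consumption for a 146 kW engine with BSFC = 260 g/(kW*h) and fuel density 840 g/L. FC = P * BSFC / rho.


FC = P * BSFC / rho_fuel
   = 146 * 260 / 840
   = 37960 / 840
   = 45.19 L/h


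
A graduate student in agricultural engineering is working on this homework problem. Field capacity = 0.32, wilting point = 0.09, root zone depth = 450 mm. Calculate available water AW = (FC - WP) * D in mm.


AW = (FC - WP) * D
   = (0.32 - 0.09) * 450
   = 0.23 * 450
   = 103.50 mm


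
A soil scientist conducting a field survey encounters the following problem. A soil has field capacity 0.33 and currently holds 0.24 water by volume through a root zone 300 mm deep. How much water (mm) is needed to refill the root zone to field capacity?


SMD = (FC - theta) * D
    = (0.33 - 0.24) * 300
    = 0.090 * 300
    = 27 mm


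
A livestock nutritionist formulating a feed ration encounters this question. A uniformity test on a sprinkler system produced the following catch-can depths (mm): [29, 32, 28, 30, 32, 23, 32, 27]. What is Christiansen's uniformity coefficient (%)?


xbar = 233 / 8 = 29.125
sum|xi - xbar| = 19
CU = 100 * (1 - 19 / (8 * 29.125))
   = 100 * (1 - 0.0815)
   = 91.85%


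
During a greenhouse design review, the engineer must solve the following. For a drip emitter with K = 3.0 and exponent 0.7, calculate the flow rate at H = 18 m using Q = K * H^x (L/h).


Q = K * H^x
  = 3.0 * 18^0.7
  = 3.0 * 7.5629
  = 22.69 L/h


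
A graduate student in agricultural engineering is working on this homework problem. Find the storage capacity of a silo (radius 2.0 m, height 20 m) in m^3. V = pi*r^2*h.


V = pi * r^2 * h
  = pi * 2.0^2 * 20
  = pi * 4 * 20
  = 251.33 m^3


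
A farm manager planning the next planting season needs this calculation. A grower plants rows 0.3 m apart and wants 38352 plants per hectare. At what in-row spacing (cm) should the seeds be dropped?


spacing = 10000 / (row_sp * density)
        = 10000 / (0.3 * 38352)
        = 10000 / 11505.60
        = 0.86914 m = 86.91 cm


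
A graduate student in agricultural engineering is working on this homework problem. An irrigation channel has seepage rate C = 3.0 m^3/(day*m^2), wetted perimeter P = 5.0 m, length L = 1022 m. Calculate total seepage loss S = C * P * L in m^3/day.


S = C * P * L
  = 3.0 * 5.0 * 1022
  = 15330 m^3/day


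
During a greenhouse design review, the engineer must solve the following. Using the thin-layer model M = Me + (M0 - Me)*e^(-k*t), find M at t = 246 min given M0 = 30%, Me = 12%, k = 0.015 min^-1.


M = Me + (M0 - Me) * e^(-k*t)
  = 12 + (30 - 12) * e^(-0.015*246)
  = 12 + 18 * e^(-3.690)
  = 12 + 18 * 0.02497
  = 12 + 0.4495
  = 12.45%


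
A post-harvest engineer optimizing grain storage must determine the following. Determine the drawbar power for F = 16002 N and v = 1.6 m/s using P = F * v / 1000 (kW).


P = F * v / 1000
  = 16002 * 1.6 / 1000
  = 25603.20 / 1000
  = 25.60 kW


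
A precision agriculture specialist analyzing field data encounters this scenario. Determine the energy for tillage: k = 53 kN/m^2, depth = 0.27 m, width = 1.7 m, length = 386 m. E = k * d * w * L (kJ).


E = k * d * w * L
  = 53 * 0.27 * 1.7 * 386
  = 9390.22 kJ


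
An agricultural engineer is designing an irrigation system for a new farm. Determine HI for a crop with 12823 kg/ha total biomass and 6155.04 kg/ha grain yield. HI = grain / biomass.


HI = grain_yield / biomass
   = 6155.04 / 12823
   = 0.48


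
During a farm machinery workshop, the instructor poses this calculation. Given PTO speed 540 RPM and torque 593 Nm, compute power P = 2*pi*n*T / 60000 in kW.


P = 2*pi*n*T / 60000
  = 2*pi * 540 * 593 / 60000
  = 2012001.60 / 60000
  = 33.53 kW


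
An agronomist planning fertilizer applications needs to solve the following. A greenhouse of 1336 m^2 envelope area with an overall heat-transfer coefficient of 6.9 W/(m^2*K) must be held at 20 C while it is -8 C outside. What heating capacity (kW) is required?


dT = 20 - (-8) = 28 K
Q = U * A * dT
  = 6.9 * 1336 * 28
  = 258115.20 W = 258.12 kW


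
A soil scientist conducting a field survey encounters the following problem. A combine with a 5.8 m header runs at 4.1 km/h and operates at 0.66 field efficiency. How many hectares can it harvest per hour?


C = w * v * eta_f / 10
  = 5.8 * 4.1 * 0.66 / 10
  = 15.69 / 10
  = 1.57 ha/h


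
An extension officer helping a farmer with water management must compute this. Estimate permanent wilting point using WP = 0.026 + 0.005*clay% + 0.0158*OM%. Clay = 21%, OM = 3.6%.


WP = 0.026 + 0.005*21 + 0.0158*3.6
   = 0.026 + 0.1050 + 0.0569
   = 0.1879


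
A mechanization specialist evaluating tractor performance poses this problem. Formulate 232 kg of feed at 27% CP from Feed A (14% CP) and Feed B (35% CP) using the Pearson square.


parts_A = CP_b - target = 35 - 27 = 8
parts_B = target - CP_a = 27 - 14 = 13
total_parts = 8 + 13 = 21
Feed A = 232 * 8 / 21 = 88.38 kg
Feed B = 232 * 13 / 21 = 143.62 kg

88.38 kg


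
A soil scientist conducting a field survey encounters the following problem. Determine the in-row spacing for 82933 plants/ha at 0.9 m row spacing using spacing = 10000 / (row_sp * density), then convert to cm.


spacing = 10000 / (row_sp * density)
        = 10000 / (0.9 * 82933)
        = 10000 / 74639.70
        = 0.13398 m = 13.40 cm


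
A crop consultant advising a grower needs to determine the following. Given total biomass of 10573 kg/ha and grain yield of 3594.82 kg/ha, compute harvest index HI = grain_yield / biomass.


HI = grain_yield / biomass
   = 3594.82 / 10573
   = 0.34


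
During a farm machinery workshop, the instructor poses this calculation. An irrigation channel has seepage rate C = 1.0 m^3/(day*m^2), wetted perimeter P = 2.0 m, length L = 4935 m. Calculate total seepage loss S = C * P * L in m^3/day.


S = C * P * L
  = 1.0 * 2.0 * 4935
  = 9870 m^3/day


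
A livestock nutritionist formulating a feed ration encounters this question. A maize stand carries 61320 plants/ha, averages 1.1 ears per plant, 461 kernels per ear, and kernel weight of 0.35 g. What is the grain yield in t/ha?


Y = density * ears * kernels * kw
  = 61320 * 1.1 * 461 * 0.35 g/ha
  = 10883380.20 g/ha
  = 10883.38 kg/ha = 10.88 t/ha


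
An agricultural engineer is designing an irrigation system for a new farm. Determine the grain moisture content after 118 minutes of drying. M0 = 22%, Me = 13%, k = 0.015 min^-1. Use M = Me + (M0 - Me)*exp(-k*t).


M = Me + (M0 - Me) * e^(-k*t)
  = 13 + (22 - 13) * e^(-0.015*118)
  = 13 + 9 * e^(-1.770)
  = 13 + 9 * 0.17033
  = 13 + 1.5330
  = 14.53%


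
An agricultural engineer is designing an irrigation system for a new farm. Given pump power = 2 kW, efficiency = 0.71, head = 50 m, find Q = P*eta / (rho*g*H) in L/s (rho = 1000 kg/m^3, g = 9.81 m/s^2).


Q = (P * 1000 * eta) / (rho * g * H)
  = (2 * 1000 * 0.71) / (1000 * 9.81 * 50)
  = 1420 / 490500
  = 0.00290 m^3/s = 2.90 L/s


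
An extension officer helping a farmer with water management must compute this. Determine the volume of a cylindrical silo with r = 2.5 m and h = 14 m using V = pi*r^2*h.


V = pi * r^2 * h
  = pi * 2.5^2 * 14
  = pi * 6.25 * 14
  = 274.89 m^3


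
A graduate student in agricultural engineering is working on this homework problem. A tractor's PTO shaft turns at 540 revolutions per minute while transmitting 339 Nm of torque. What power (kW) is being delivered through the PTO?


P = 2*pi*n*T / 60000
  = 2*pi * 540 * 339 / 60000
  = 1150199.90 / 60000
  = 19.17 kW


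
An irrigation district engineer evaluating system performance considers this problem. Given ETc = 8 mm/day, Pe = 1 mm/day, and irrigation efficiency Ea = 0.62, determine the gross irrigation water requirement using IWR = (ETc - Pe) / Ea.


IWR = (ETc - Pe) / Ea
    = (8 - 1) / 0.62
    = 7 / 0.62
    = 11.29 mm/day


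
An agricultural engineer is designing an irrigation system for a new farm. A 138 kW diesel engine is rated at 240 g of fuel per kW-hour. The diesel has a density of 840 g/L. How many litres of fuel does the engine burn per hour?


FC = P * BSFC / rho_fuel
   = 138 * 240 / 840
   = 33120 / 840
   = 39.43 L/h


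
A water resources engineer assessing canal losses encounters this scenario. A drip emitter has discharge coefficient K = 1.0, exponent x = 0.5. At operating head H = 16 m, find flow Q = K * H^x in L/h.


Q = K * H^x
  = 1.0 * 16^0.5
  = 1.0 * 4
  = 4 L/h


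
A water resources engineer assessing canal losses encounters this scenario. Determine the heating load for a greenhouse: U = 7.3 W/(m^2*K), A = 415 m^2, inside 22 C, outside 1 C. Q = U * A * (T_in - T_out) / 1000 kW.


dT = 22 - (1) = 21 K
Q = U * A * dT
  = 7.3 * 415 * 21
  = 63619.50 W = 63.62 kW


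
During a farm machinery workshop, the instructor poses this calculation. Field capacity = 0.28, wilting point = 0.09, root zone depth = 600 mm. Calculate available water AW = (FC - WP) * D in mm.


AW = (FC - WP) * D
   = (0.28 - 0.09) * 600
   = 0.19 * 600
   = 114 mm


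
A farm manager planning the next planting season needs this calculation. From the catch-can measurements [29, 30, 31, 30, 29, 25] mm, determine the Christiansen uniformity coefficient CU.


xbar = 174 / 6 = 29
sum|xi - xbar| = 8
CU = 100 * (1 - 8 / (6 * 29))
   = 100 * (1 - 0.0460)
   = 95.40%


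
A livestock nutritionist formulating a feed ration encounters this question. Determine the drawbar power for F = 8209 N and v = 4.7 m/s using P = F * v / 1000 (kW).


P = F * v / 1000
  = 8209 * 4.7 / 1000
  = 38582.30 / 1000
  = 38.58 kW


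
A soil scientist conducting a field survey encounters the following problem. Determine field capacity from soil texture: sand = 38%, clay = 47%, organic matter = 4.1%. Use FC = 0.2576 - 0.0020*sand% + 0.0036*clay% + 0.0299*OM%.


FC = 0.2576 - 0.0020*38 + 0.0036*47 + 0.0299*4.1
   = 0.2576 - 0.0760 + 0.1692 + 0.1226
   = 0.4734


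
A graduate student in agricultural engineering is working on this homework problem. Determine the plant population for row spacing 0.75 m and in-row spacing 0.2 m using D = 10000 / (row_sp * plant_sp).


D = 10000 / (row_sp * plant_sp)
  = 10000 / (0.75 * 0.2)
  = 10000 / 0.1500
  = 66666.67 plants/ha


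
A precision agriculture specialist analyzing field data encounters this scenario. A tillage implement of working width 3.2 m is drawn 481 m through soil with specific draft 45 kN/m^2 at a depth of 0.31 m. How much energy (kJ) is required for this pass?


E = k * d * w * L
  = 45 * 0.31 * 3.2 * 481
  = 21471.84 kJ


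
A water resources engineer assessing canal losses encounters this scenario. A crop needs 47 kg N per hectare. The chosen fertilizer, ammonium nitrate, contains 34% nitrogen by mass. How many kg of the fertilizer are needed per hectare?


Rate = N_required / (N_content / 100)
     = 47 / (34 / 100)
     = 47 / 0.34
     = 138.24 kg/ha


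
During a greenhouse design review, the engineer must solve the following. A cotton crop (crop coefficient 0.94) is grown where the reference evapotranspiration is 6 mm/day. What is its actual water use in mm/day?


ETc = Kc * ET0
    = 0.94 * 6
    = 5.64 mm/day


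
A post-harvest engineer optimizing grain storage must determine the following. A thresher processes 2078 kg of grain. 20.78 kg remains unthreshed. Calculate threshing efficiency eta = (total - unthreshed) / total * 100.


eta = (total - unthreshed) / total * 100
    = (2078 - 20.78) / 2078 * 100
    = 2057.22 / 2078 * 100
    = 99%


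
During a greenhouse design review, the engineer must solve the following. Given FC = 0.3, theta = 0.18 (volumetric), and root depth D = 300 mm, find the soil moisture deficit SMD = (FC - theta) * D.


SMD = (FC - theta) * D
    = (0.3 - 0.18) * 300
    = 0.120 * 300
    = 36 mm


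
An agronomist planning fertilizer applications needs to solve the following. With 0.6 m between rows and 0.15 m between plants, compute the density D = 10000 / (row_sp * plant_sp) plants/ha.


D = 10000 / (row_sp * plant_sp)
  = 10000 / (0.6 * 0.15)
  = 10000 / 0.0900
  = 111111.11 plants/ha


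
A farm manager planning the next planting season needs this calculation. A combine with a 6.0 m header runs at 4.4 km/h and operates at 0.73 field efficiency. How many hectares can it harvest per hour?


C = w * v * eta_f / 10
  = 6.0 * 4.4 * 0.73 / 10
  = 19.27 / 10
  = 1.93 ha/h


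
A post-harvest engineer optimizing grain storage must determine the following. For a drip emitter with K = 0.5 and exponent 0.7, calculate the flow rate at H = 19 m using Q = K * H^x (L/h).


Q = K * H^x
  = 0.5 * 19^0.7
  = 0.5 * 7.8547
  = 3.93 L/h


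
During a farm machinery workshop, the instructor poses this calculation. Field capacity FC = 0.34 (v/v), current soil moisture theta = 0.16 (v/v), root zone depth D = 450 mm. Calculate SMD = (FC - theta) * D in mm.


SMD = (FC - theta) * D
    = (0.34 - 0.16) * 450
    = 0.180 * 450
    = 81 mm


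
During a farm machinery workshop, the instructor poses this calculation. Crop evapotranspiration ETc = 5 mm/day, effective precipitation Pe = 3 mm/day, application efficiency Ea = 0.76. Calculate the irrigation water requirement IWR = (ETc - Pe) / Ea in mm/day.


IWR = (ETc - Pe) / Ea
    = (5 - 3) / 0.76
    = 2 / 0.76
    = 2.63 mm/day


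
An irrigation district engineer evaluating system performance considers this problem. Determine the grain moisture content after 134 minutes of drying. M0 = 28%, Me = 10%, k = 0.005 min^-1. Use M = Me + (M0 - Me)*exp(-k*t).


M = Me + (M0 - Me) * e^(-k*t)
  = 10 + (28 - 10) * e^(-0.005*134)
  = 10 + 18 * e^(-0.670)
  = 10 + 18 * 0.51171
  = 10 + 9.2108
  = 19.21%


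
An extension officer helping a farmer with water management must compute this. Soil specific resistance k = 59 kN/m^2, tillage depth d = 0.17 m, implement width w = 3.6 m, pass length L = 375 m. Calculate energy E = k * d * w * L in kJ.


E = k * d * w * L
  = 59 * 0.17 * 3.6 * 375
  = 13540.50 kJ


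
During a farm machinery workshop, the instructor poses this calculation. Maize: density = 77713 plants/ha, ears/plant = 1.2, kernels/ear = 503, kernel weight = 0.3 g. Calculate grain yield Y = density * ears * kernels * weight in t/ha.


Y = density * ears * kernels * kw
  = 77713 * 1.2 * 503 * 0.3 g/ha
  = 14072270.04 g/ha
  = 14072.27 kg/ha = 14.07 t/ha


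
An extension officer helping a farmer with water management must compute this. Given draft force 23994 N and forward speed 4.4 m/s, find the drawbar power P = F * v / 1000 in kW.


P = F * v / 1000
  = 23994 * 4.4 / 1000
  = 105573.60 / 1000
  = 105.57 kW


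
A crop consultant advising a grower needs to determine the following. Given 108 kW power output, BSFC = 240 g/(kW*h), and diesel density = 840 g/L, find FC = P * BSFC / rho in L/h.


FC = P * BSFC / rho_fuel
   = 108 * 240 / 840
   = 25920 / 840
   = 30.86 L/h


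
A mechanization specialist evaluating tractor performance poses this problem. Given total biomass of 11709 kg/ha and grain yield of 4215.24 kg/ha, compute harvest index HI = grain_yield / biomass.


HI = grain_yield / biomass
   = 4215.24 / 11709
   = 0.36


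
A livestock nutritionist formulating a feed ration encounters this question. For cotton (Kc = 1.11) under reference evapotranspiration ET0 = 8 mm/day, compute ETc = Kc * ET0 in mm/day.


ETc = Kc * ET0
    = 1.11 * 8
    = 8.88 mm/day


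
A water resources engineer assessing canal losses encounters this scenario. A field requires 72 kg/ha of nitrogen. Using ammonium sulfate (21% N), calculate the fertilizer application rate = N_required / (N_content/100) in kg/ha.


Rate = N_required / (N_content / 100)
     = 72 / (21 / 100)
     = 72 / 0.21
     = 342.86 kg/ha


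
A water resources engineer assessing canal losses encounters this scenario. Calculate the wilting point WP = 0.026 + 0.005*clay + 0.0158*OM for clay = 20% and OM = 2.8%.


WP = 0.026 + 0.005*20 + 0.0158*2.8
   = 0.026 + 0.1000 + 0.0442
   = 0.1702


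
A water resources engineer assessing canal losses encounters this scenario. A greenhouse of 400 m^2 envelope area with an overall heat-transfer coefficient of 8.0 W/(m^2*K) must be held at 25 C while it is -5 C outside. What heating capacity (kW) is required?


dT = 25 - (-5) = 30 K
Q = U * A * dT
  = 8.0 * 400 * 30
  = 96000 W = 96 kW


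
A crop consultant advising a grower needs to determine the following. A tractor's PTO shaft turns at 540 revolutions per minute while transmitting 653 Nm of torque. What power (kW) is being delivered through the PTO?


P = 2*pi*n*T / 60000
  = 2*pi * 540 * 653 / 60000
  = 2215576.80 / 60000
  = 36.93 kW


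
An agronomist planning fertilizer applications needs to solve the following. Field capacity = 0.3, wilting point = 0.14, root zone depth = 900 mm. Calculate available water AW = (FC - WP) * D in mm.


AW = (FC - WP) * D
   = (0.3 - 0.14) * 900
   = 0.16 * 900
   = 144 mm


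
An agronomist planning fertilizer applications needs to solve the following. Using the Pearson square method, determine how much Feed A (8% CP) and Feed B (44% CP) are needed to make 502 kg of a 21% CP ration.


parts_A = CP_b - target = 44 - 21 = 23
parts_B = target - CP_a = 21 - 8 = 13
total_parts = 23 + 13 = 36
Feed A = 502 * 23 / 36 = 320.72 kg
Feed B = 502 * 13 / 36 = 181.28 kg

320.72 kg


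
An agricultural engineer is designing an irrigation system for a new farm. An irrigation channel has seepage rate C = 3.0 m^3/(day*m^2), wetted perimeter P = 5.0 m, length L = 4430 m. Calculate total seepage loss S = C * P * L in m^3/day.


S = C * P * L
  = 3.0 * 5.0 * 4430
  = 66450 m^3/day


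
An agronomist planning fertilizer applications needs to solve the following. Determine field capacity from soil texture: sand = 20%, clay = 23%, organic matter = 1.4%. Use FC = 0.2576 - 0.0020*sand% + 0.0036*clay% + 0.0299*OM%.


FC = 0.2576 - 0.0020*20 + 0.0036*23 + 0.0299*1.4
   = 0.2576 - 0.0400 + 0.0828 + 0.0419
   = 0.3423


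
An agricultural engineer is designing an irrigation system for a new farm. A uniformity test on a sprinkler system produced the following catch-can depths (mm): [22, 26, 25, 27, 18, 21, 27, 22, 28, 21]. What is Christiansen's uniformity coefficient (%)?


xbar = 237 / 10 = 23.700
sum|xi - xbar| = 29
CU = 100 * (1 - 29 / (10 * 23.700))
   = 100 * (1 - 0.1224)
   = 87.76%


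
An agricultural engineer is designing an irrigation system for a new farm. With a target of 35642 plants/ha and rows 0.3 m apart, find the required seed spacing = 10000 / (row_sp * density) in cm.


spacing = 10000 / (row_sp * density)
        = 10000 / (0.3 * 35642)
        = 10000 / 10692.60
        = 0.93523 m = 93.52 cm


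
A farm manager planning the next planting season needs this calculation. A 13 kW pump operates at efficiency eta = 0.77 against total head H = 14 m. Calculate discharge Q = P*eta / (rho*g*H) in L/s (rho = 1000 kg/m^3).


Q = (P * 1000 * eta) / (rho * g * H)
  = (13 * 1000 * 0.77) / (1000 * 9.81 * 14)
  = 10010 / 137340
  = 0.07288 m^3/s = 72.88 L/s


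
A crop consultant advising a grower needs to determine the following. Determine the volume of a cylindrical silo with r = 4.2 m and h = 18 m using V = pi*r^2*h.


V = pi * r^2 * h
  = pi * 4.2^2 * 18
  = pi * 17.64 * 18
  = 997.52 m^3
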